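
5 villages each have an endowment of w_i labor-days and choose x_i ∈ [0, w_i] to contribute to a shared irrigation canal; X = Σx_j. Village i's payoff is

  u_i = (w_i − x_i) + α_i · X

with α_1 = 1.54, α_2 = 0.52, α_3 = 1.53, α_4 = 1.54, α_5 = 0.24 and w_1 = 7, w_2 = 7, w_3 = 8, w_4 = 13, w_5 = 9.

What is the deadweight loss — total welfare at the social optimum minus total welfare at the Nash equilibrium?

∂u_i/∂x_i = α_i − 1, so village i contributes w_i if α_i > 1, else 0.
α_i > 1 for i ∈ {1, 3, 4}; NE contributions (7, 0, 8, 13, 0), X = 28.
W^NE = Σw_i − X^NE + (Σα_i)·X^NE = 44 + 4.37·28 = 166.36.
Planner: ∂(Σu_j)/∂x_i = Σα_j − 1 = 4.37 > 0, so everyone contributes w_i; X^SO = 44, W^SO = 44 + 4.37·44 = 236.28.
Deadweight loss = 69.92.

69.92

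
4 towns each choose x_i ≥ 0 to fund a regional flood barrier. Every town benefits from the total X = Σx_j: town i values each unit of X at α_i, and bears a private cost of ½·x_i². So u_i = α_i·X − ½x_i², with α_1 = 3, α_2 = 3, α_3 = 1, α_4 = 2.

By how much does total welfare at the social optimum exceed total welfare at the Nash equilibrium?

92.5

Town i's FOC: ∂u_i/∂x_i = α_i − x_i = 0, so x_i* = α_i.
NE contributions = (3, 3, 1, 2); X = 9.
W^NE = (Σα)·X − ½Σα_i² = 9² − ½·23 = 69.5.
Planner sets x_i = Σα_j = 9 for every i, so X^SO = 4·9 = 36.
W^SO = (Σα)·X^SO − ½·4·(Σα)² = (4/2)·9² = 162.
Deadweight loss = W^SO − W^NE = 92.5.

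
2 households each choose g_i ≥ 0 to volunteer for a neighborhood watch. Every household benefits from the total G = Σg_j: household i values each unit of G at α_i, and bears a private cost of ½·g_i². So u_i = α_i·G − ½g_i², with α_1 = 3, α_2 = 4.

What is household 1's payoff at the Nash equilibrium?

16.5

Household i's FOC: ∂u_i/∂g_i = α_i − g_i = 0, so g_i* = α_i.
NE contributions = (3, 4); G = 7.
u_1 = α_1·G − ½·(g_1)² = 3·7 − ½·3² = 16.5.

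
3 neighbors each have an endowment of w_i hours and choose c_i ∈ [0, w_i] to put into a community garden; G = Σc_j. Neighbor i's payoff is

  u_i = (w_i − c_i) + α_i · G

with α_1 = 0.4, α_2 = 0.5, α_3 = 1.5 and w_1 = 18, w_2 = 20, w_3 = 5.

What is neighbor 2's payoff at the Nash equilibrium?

∂u_i/∂c_i = α_i − 1, so neighbor i contributes w_i if α_i > 1, else 0.
α_i > 1 for i ∈ {3}; NE contributions (0, 0, 5), G = 5.
u_2 = (20 − 0) + 0.5·5 = 22.5.

22.5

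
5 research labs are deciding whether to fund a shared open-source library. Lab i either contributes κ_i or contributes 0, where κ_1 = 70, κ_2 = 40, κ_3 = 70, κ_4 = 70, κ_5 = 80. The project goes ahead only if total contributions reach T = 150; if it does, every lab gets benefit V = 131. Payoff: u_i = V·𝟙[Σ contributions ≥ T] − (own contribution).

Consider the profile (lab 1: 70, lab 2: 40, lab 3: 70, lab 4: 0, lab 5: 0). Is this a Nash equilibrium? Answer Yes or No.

Yes

Total = 180 ≥ 150: provided.
Lab 1 (pledges 70, payoff 61): dropping to 0 → total 110, payoff 0. No gain.
Lab 2 (pledges 40, payoff 91): dropping to 0 → total 140, payoff 0. No gain.
Lab 3 (pledges 70, payoff 61): dropping to 0 → total 110, payoff 0. No gain.
Lab 4 (pledges 0, payoff 131): pledging 70 → total 250, payoff 61. No gain.
Lab 5 (pledges 0, payoff 131): pledging 80 → total 260, payoff 51. No gain.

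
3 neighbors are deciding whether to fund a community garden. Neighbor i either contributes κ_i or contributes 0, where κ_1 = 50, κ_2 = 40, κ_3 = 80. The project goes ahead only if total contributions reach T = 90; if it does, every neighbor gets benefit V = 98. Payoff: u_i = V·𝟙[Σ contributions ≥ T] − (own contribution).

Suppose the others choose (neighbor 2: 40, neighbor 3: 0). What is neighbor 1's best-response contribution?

Others' total = 40. Contributing 50 brings total to 90 ≥ 90: gain V − κ_1 = 48.
Best response: 50.

50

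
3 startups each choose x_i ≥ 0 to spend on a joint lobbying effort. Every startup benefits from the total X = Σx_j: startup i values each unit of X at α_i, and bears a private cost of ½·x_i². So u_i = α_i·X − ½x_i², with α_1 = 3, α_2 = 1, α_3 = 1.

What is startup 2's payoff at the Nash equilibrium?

Startup i's FOC: ∂u_i/∂x_i = α_i − x_i = 0, so x_i* = α_i.
NE contributions = (3, 1, 1); X = 5.
u_2 = α_2·X − ½·(x_2)² = 1·5 − ½·1² = 4.5.

4.5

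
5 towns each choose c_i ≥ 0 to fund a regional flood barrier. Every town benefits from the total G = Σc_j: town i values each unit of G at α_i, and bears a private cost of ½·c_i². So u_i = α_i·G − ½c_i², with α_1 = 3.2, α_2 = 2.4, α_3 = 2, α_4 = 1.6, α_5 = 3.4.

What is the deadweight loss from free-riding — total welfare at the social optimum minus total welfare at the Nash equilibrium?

255.2

Town i's FOC: ∂u_i/∂c_i = α_i − c_i = 0, so c_i* = α_i.
NE contributions = (3.2, 2.4, 2, 1.6, 3.4); G = 12.6.
W^NE = (Σα)·G − ½Σα_i² = 12.6² − ½·34.12 = 141.7.
Planner sets c_i = Σα_j = 12.6 for every i, so G^SO = 5·12.6 = 63.
W^SO = (Σα)·G^SO − ½·5·(Σα)² = (5/2)·12.6² = 396.9.
Deadweight loss = W^SO − W^NE = 255.2.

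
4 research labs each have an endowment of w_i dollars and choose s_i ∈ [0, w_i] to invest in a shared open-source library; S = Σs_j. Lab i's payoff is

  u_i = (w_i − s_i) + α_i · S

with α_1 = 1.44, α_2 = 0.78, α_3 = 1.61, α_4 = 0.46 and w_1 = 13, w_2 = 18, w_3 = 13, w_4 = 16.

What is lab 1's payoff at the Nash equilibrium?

∂u_i/∂s_i = α_i − 1, so lab i contributes w_i if α_i > 1, else 0.
α_i > 1 for i ∈ {1, 3}; NE contributions (13, 0, 13, 0), S = 26.
u_1 = (13 − 13) + 1.44·26 = 37.44.

37.44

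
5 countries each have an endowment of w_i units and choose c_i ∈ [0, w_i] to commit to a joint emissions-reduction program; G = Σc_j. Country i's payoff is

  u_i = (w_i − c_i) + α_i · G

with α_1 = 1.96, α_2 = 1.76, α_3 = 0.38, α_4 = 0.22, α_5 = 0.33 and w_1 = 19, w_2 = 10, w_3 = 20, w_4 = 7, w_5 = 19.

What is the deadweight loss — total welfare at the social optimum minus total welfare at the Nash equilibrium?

∂u_i/∂c_i = α_i − 1, so country i contributes w_i if α_i > 1, else 0.
α_i > 1 for i ∈ {1, 2}; NE contributions (19, 10, 0, 0, 0), G = 29.
W^NE = Σw_i − G^NE + (Σα_i)·G^NE = 75 + 3.65·29 = 180.85.
Planner: ∂(Σu_j)/∂c_i = Σα_j − 1 = 3.65 > 0, so everyone contributes w_i; G^SO = 75, W^SO = 75 + 3.65·75 = 348.75.
Deadweight loss = 167.9.

167.9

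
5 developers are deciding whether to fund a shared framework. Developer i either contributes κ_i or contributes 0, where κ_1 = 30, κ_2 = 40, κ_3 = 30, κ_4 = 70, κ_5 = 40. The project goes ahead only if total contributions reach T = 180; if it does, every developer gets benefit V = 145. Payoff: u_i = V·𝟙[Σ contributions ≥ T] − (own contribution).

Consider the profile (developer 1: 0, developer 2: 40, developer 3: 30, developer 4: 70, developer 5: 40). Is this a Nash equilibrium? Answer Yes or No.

Total = 180 ≥ 180: provided.
Developer 1 (pledges 0, payoff 145): pledging 30 → total 210, payoff 115. No gain.
Developer 2 (pledges 40, payoff 105): dropping to 0 → total 140, payoff 0. No gain.
Developer 3 (pledges 30, payoff 115): dropping to 0 → total 150, payoff 0. No gain.
Developer 4 (pledges 70, payoff 75): dropping to 0 → total 110, payoff 0. No gain.
Developer 5 (pledges 40, payoff 105): dropping to 0 → total 140, payoff 0. No gain.

Yes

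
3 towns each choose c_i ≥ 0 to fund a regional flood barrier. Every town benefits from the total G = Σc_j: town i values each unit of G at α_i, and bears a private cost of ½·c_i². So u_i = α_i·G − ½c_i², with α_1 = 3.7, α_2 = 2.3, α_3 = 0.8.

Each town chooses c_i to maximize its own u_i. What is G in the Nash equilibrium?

6.8

Town i's FOC: ∂u_i/∂c_i = α_i − c_i = 0, so c_i* = α_i.
NE contributions = (3.7, 2.3, 0.8); G = 6.8.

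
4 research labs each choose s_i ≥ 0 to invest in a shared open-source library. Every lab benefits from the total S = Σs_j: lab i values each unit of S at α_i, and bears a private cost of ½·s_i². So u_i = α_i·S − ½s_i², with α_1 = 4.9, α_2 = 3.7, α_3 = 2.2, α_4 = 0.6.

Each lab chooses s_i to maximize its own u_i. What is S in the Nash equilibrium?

11.4

Lab i's FOC: ∂u_i/∂s_i = α_i − s_i = 0, so s_i* = α_i.
NE contributions = (4.9, 3.7, 2.2, 0.6); S = 11.4.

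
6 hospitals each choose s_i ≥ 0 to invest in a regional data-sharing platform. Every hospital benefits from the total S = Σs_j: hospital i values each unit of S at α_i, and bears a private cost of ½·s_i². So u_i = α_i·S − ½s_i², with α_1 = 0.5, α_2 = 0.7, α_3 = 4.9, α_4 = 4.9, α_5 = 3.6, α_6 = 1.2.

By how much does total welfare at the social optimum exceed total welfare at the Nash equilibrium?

530.86

Hospital i's FOC: ∂u_i/∂s_i = α_i − s_i = 0, so s_i* = α_i.
NE contributions = (0.5, 0.7, 4.9, 4.9, 3.6, 1.2); S = 15.8.
W^NE = (Σα)·S − ½Σα_i² = 15.8² − ½·63.16 = 218.06.
Planner sets s_i = Σα_j = 15.8 for every i, so S^SO = 6·15.8 = 94.8.
W^SO = (Σα)·S^SO − ½·6·(Σα)² = (6/2)·15.8² = 748.92.
Deadweight loss = W^SO − W^NE = 530.86.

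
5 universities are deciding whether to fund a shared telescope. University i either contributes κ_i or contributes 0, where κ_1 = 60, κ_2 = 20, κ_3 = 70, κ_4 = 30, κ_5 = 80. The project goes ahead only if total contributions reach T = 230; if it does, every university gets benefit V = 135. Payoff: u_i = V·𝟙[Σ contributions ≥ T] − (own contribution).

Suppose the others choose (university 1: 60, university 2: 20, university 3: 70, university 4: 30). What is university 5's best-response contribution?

80

Others' total = 180. Contributing 80 brings total to 260 ≥ 230: gain V − κ_5 = 55.
Best response: 80.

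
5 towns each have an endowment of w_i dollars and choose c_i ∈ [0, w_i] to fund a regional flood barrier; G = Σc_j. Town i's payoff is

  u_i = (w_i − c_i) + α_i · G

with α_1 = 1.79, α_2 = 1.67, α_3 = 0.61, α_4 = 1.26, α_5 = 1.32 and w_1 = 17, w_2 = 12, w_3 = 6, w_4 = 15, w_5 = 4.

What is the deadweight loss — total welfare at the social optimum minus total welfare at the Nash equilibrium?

33.9

∂u_i/∂c_i = α_i − 1, so town i contributes w_i if α_i > 1, else 0.
α_i > 1 for i ∈ {1, 2, 4, 5}; NE contributions (17, 12, 0, 15, 4), G = 48.
W^NE = Σw_i − G^NE + (Σα_i)·G^NE = 54 + 5.65·48 = 325.2.
Planner: ∂(Σu_j)/∂c_i = Σα_j − 1 = 5.65 > 0, so everyone contributes w_i; G^SO = 54, W^SO = 54 + 5.65·54 = 359.1.
Deadweight loss = 33.9.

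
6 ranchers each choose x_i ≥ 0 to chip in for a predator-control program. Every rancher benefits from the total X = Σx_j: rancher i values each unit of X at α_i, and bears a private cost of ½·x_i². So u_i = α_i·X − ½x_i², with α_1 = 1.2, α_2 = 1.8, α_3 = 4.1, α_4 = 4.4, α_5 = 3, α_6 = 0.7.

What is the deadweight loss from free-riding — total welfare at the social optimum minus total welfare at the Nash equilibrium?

Rancher i's FOC: ∂u_i/∂x_i = α_i − x_i = 0, so x_i* = α_i.
NE contributions = (1.2, 1.8, 4.1, 4.4, 3, 0.7); X = 15.2.
W^NE = (Σα)·X − ½Σα_i² = 15.2² − ½·50.34 = 205.87.
Planner sets x_i = Σα_j = 15.2 for every i, so X^SO = 6·15.2 = 91.2.
W^SO = (Σα)·X^SO − ½·6·(Σα)² = (6/2)·15.2² = 693.12.
Deadweight loss = W^SO − W^NE = 487.25.

487.25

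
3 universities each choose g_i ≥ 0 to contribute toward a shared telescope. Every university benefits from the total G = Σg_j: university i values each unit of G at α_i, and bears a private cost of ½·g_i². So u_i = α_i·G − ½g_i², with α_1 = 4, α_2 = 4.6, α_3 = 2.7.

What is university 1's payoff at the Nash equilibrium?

University i's FOC: ∂u_i/∂g_i = α_i − g_i = 0, so g_i* = α_i.
NE contributions = (4, 4.6, 2.7); G = 11.3.
u_1 = α_1·G − ½·(g_1)² = 4·11.3 − ½·4² = 37.2.

37.2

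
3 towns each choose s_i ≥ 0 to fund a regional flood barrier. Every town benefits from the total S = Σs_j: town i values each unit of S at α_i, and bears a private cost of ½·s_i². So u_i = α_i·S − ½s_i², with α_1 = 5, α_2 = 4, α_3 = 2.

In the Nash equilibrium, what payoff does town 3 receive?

Town i's FOC: ∂u_i/∂s_i = α_i − s_i = 0, so s_i* = α_i.
NE contributions = (5, 4, 2); S = 11.
u_3 = α_3·S − ½·(s_3)² = 2·11 − ½·2² = 20.

20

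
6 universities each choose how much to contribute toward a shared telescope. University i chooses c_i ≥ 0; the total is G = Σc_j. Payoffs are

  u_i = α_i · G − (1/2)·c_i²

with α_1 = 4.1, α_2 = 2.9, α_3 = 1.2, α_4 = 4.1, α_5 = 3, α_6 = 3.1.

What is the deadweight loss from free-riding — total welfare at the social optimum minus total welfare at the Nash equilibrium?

708.16

University i's FOC: ∂u_i/∂c_i = α_i − c_i = 0, so c_i* = α_i.
NE contributions = (4.1, 2.9, 1.2, 4.1, 3, 3.1); G = 18.4.
W^NE = (Σα)·G − ½Σα_i² = 18.4² − ½·62.08 = 307.52.
Planner sets c_i = Σα_j = 18.4 for every i, so G^SO = 6·18.4 = 110.4.
W^SO = (Σα)·G^SO − ½·6·(Σα)² = (6/2)·18.4² = 1015.68.
Deadweight loss = W^SO − W^NE = 708.16.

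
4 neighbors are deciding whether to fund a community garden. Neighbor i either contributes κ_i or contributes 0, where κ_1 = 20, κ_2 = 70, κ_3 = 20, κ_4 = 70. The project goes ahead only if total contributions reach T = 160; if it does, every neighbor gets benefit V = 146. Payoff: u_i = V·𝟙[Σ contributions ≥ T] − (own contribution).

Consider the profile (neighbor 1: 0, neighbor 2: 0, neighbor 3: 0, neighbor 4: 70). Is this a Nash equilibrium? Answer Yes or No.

No

Total = 70 < 160: not provided.
Neighbor 1 (pledges 0, payoff 0): pledging 20 → total 90, payoff -20. No gain.
Neighbor 2 (pledges 0, payoff 0): pledging 70 → total 140, payoff -70. No gain.
Neighbor 3 (pledges 0, payoff 0): pledging 20 → total 90, payoff -20. No gain.
Neighbor 4 (pledges 70, payoff -70): dropping to 0 → total 0, payoff 0. Profitable deviation.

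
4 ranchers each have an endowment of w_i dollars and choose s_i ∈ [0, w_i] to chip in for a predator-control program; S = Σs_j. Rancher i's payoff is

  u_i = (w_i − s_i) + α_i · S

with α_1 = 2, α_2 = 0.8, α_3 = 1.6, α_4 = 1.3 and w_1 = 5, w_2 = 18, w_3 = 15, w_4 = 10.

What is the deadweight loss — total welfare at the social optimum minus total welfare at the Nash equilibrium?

84.6

∂u_i/∂s_i = α_i − 1, so rancher i contributes w_i if α_i > 1, else 0.
α_i > 1 for i ∈ {1, 3, 4}; NE contributions (5, 0, 15, 10), S = 30.
W^NE = Σw_i − S^NE + (Σα_i)·S^NE = 48 + 4.7·30 = 189.
Planner: ∂(Σu_j)/∂s_i = Σα_j − 1 = 4.7 > 0, so everyone contributes w_i; S^SO = 48, W^SO = 48 + 4.7·48 = 273.6.
Deadweight loss = 84.6.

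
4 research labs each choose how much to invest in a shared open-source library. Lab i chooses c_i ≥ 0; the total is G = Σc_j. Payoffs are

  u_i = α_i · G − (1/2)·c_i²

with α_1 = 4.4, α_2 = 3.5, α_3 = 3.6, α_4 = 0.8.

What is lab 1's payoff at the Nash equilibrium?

Lab i's FOC: ∂u_i/∂c_i = α_i − c_i = 0, so c_i* = α_i.
NE contributions = (4.4, 3.5, 3.6, 0.8); G = 12.3.
u_1 = α_1·G − ½·(c_1)² = 4.4·12.3 − ½·4.4² = 44.44.

44.44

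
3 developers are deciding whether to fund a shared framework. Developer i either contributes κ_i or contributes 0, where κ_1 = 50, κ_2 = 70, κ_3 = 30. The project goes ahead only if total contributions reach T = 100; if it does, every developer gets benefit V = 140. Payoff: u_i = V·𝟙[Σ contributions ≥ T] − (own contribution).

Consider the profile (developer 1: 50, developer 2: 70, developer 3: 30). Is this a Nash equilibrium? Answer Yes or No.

No

Total = 150 ≥ 100: provided.
Developer 1 (pledges 50, payoff 90): dropping to 0 → total 100, payoff 140. Profitable deviation.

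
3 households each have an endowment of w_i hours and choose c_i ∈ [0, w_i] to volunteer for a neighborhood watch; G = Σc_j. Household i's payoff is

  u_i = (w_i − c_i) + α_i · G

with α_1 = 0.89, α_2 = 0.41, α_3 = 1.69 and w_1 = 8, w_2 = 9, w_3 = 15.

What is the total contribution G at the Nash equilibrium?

∂u_i/∂c_i = α_i − 1, so household i contributes w_i if α_i > 1, else 0.
α_i > 1 for i ∈ {3}; NE contributions (0, 0, 15), G = 15.

15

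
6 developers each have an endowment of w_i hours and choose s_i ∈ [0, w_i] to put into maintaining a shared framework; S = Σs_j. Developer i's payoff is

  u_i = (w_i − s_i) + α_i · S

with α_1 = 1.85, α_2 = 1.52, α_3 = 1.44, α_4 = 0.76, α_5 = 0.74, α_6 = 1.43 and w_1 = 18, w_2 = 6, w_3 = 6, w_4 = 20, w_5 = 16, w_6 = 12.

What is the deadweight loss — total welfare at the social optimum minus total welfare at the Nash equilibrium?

242.64

∂u_i/∂s_i = α_i − 1, so developer i contributes w_i if α_i > 1, else 0.
α_i > 1 for i ∈ {1, 2, 3, 6}; NE contributions (18, 6, 6, 0, 0, 12), S = 42.
W^NE = Σw_i − S^NE + (Σα_i)·S^NE = 78 + 6.74·42 = 361.08.
Planner: ∂(Σu_j)/∂s_i = Σα_j − 1 = 6.74 > 0, so everyone contributes w_i; S^SO = 78, W^SO = 78 + 6.74·78 = 603.72.
Deadweight loss = 242.64.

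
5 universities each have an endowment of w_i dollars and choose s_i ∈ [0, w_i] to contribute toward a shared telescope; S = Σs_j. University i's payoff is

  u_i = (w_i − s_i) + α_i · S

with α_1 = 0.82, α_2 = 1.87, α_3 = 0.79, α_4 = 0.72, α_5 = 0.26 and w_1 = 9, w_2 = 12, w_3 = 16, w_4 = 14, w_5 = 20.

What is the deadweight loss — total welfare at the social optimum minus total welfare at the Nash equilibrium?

∂u_i/∂s_i = α_i − 1, so university i contributes w_i if α_i > 1, else 0.
α_i > 1 for i ∈ {2}; NE contributions (0, 12, 0, 0, 0), S = 12.
W^NE = Σw_i − S^NE + (Σα_i)·S^NE = 71 + 3.46·12 = 112.52.
Planner: ∂(Σu_j)/∂s_i = Σα_j − 1 = 3.46 > 0, so everyone contributes w_i; S^SO = 71, W^SO = 71 + 3.46·71 = 316.66.
Deadweight loss = 204.14.

204.14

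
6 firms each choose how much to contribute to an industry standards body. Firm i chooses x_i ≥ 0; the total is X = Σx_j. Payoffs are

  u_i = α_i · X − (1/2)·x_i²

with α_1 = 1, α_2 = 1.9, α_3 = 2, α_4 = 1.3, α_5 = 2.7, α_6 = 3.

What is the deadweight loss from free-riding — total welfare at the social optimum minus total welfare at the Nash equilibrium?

Firm i's FOC: ∂u_i/∂x_i = α_i − x_i = 0, so x_i* = α_i.
NE contributions = (1, 1.9, 2, 1.3, 2.7, 3); X = 11.9.
W^NE = (Σα)·X − ½Σα_i² = 11.9² − ½·26.59 = 128.315.
Planner sets x_i = Σα_j = 11.9 for every i, so X^SO = 6·11.9 = 71.4.
W^SO = (Σα)·X^SO − ½·6·(Σα)² = (6/2)·11.9² = 424.83.
Deadweight loss = W^SO − W^NE = 296.515.

296.515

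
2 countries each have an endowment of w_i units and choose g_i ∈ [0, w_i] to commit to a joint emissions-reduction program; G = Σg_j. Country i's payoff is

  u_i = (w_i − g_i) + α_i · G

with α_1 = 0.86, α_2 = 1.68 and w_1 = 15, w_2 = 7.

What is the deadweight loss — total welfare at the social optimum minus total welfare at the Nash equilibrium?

∂u_i/∂g_i = α_i − 1, so country i contributes w_i if α_i > 1, else 0.
α_i > 1 for i ∈ {2}; NE contributions (0, 7), G = 7.
W^NE = Σw_i − G^NE + (Σα_i)·G^NE = 22 + 1.54·7 = 32.78.
Planner: ∂(Σu_j)/∂g_i = Σα_j − 1 = 1.54 > 0, so everyone contributes w_i; G^SO = 22, W^SO = 22 + 1.54·22 = 55.88.
Deadweight loss = 23.1.

23.1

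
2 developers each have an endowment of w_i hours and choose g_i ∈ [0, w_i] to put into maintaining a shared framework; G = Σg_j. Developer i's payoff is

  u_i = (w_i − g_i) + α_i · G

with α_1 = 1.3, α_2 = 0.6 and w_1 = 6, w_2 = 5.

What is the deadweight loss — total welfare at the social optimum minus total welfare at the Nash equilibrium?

4.5

∂u_i/∂g_i = α_i − 1, so developer i contributes w_i if α_i > 1, else 0.
α_i > 1 for i ∈ {1}; NE contributions (6, 0), G = 6.
W^NE = Σw_i − G^NE + (Σα_i)·G^NE = 11 + 0.9·6 = 16.4.
Planner: ∂(Σu_j)/∂g_i = Σα_j − 1 = 0.9 > 0, so everyone contributes w_i; G^SO = 11, W^SO = 11 + 0.9·11 = 20.9.
Deadweight loss = 4.5.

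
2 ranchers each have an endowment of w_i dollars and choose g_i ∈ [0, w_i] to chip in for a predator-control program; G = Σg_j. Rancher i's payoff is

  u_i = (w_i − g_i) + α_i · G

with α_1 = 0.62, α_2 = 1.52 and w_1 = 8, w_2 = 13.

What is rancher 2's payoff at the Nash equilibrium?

19.76

∂u_i/∂g_i = α_i − 1, so rancher i contributes w_i if α_i > 1, else 0.
α_i > 1 for i ∈ {2}; NE contributions (0, 13), G = 13.
u_2 = (13 − 13) + 1.52·13 = 19.76.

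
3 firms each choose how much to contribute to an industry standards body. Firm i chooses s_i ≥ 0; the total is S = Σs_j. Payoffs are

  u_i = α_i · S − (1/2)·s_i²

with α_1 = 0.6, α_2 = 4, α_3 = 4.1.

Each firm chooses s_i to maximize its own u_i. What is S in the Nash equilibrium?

8.7

Firm i's FOC: ∂u_i/∂s_i = α_i − s_i = 0, so s_i* = α_i.
NE contributions = (0.6, 4, 4.1); S = 8.7.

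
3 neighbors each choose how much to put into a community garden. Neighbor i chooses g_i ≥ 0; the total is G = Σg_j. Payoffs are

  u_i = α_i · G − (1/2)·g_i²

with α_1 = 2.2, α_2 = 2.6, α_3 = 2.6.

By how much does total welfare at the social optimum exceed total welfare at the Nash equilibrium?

36.56

Neighbor i's FOC: ∂u_i/∂g_i = α_i − g_i = 0, so g_i* = α_i.
NE contributions = (2.2, 2.6, 2.6); G = 7.4.
W^NE = (Σα)·G − ½Σα_i² = 7.4² − ½·18.36 = 45.58.
Planner sets g_i = Σα_j = 7.4 for every i, so G^SO = 3·7.4 = 22.2.
W^SO = (Σα)·G^SO − ½·3·(Σα)² = (3/2)·7.4² = 82.14.
Deadweight loss = W^SO − W^NE = 36.56.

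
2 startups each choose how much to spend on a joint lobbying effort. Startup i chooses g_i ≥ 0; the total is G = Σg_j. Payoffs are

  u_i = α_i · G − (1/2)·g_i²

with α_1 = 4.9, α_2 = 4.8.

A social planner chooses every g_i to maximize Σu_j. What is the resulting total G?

19.4

Planner FOC: ∂(Σu_j)/∂g_i = (Σα_j) − g_i = 0, so g_i^SO = Σα_j = 9.7 for every i; G^SO = 19.4.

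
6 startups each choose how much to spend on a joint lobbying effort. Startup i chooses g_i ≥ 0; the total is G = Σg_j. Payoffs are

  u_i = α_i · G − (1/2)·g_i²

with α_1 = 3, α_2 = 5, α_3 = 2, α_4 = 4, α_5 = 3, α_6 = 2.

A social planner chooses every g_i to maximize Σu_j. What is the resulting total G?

Planner FOC: ∂(Σu_j)/∂g_i = (Σα_j) − g_i = 0, so g_i^SO = Σα_j = 19 for every i; G^SO = 114.

114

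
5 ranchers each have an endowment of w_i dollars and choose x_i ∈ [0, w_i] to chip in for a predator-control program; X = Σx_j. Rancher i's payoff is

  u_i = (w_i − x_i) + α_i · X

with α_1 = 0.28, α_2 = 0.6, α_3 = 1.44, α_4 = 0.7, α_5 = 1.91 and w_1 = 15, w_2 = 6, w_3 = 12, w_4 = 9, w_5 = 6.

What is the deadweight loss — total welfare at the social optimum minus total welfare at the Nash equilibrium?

117.9

∂u_i/∂x_i = α_i − 1, so rancher i contributes w_i if α_i > 1, else 0.
α_i > 1 for i ∈ {3, 5}; NE contributions (0, 0, 12, 0, 6), X = 18.
W^NE = Σw_i − X^NE + (Σα_i)·X^NE = 48 + 3.93·18 = 118.74.
Planner: ∂(Σu_j)/∂x_i = Σα_j − 1 = 3.93 > 0, so everyone contributes w_i; X^SO = 48, W^SO = 48 + 3.93·48 = 236.64.
Deadweight loss = 117.9.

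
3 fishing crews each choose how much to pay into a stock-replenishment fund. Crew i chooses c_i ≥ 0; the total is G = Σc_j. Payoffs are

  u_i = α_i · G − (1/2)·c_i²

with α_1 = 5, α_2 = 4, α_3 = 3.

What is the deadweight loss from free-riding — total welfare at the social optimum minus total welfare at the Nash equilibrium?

97

Crew i's FOC: ∂u_i/∂c_i = α_i − c_i = 0, so c_i* = α_i.
NE contributions = (5, 4, 3); G = 12.
W^NE = (Σα)·G − ½Σα_i² = 12² − ½·50 = 119.
Planner sets c_i = Σα_j = 12 for every i, so G^SO = 3·12 = 36.
W^SO = (Σα)·G^SO − ½·3·(Σα)² = (3/2)·12² = 216.
Deadweight loss = W^SO − W^NE = 97.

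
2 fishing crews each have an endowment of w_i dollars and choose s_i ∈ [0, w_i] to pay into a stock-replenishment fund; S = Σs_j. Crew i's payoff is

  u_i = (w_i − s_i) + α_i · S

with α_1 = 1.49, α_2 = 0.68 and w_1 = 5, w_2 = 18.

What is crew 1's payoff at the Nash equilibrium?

7.45

∂u_i/∂s_i = α_i − 1, so crew i contributes w_i if α_i > 1, else 0.
α_i > 1 for i ∈ {1}; NE contributions (5, 0), S = 5.
u_1 = (5 − 5) + 1.49·5 = 7.45.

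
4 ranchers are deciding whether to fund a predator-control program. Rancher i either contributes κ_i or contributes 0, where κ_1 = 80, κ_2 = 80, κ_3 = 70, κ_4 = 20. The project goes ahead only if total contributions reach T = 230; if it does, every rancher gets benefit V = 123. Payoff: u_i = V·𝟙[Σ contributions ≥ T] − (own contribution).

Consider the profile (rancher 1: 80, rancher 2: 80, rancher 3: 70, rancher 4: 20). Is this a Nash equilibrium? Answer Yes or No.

No

Total = 250 ≥ 230: provided.
Rancher 1 (pledges 80, payoff 43): dropping to 0 → total 170, payoff 0. No gain.
Rancher 2 (pledges 80, payoff 43): dropping to 0 → total 170, payoff 0. No gain.
Rancher 3 (pledges 70, payoff 53): dropping to 0 → total 180, payoff 0. No gain.
Rancher 4 (pledges 20, payoff 103): dropping to 0 → total 230, payoff 123. Profitable deviation.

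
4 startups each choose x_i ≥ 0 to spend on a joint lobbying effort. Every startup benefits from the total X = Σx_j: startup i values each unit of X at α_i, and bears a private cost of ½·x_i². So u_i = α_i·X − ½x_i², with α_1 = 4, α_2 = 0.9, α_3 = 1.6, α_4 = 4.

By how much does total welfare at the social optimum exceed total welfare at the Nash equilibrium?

Startup i's FOC: ∂u_i/∂x_i = α_i − x_i = 0, so x_i* = α_i.
NE contributions = (4, 0.9, 1.6, 4); X = 10.5.
W^NE = (Σα)·X − ½Σα_i² = 10.5² − ½·35.37 = 92.565.
Planner sets x_i = Σα_j = 10.5 for every i, so X^SO = 4·10.5 = 42.
W^SO = (Σα)·X^SO − ½·4·(Σα)² = (4/2)·10.5² = 220.5.
Deadweight loss = W^SO − W^NE = 127.935.

127.935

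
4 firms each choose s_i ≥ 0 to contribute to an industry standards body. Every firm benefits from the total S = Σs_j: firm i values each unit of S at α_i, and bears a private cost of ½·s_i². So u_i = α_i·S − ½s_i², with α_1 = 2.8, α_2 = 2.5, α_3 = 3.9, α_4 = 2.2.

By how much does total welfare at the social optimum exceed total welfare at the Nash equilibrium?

147.03

Firm i's FOC: ∂u_i/∂s_i = α_i − s_i = 0, so s_i* = α_i.
NE contributions = (2.8, 2.5, 3.9, 2.2); S = 11.4.
W^NE = (Σα)·S − ½Σα_i² = 11.4² − ½·34.14 = 112.89.
Planner sets s_i = Σα_j = 11.4 for every i, so S^SO = 4·11.4 = 45.6.
W^SO = (Σα)·S^SO − ½·4·(Σα)² = (4/2)·11.4² = 259.92.
Deadweight loss = W^SO − W^NE = 147.03.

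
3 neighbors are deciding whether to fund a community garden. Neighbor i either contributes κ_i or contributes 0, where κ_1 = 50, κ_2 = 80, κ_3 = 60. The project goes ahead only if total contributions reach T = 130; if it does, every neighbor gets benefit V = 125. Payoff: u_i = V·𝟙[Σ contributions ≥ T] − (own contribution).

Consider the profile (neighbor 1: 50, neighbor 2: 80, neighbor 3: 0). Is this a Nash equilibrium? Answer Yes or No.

Yes

Total = 130 ≥ 130: provided.
Neighbor 1 (pledges 50, payoff 75): dropping to 0 → total 80, payoff 0. No gain.
Neighbor 2 (pledges 80, payoff 45): dropping to 0 → total 50, payoff 0. No gain.
Neighbor 3 (pledges 0, payoff 125): pledging 60 → total 190, payoff 65. No gain.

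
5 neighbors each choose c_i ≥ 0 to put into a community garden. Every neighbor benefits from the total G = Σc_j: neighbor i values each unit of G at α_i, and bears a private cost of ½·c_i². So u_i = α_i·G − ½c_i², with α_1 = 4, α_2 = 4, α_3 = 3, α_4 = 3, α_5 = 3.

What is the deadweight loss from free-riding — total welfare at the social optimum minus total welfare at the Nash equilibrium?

Neighbor i's FOC: ∂u_i/∂c_i = α_i − c_i = 0, so c_i* = α_i.
NE contributions = (4, 4, 3, 3, 3); G = 17.
W^NE = (Σα)·G − ½Σα_i² = 17² − ½·59 = 259.5.
Planner sets c_i = Σα_j = 17 for every i, so G^SO = 5·17 = 85.
W^SO = (Σα)·G^SO − ½·5·(Σα)² = (5/2)·17² = 722.5.
Deadweight loss = W^SO − W^NE = 463.

463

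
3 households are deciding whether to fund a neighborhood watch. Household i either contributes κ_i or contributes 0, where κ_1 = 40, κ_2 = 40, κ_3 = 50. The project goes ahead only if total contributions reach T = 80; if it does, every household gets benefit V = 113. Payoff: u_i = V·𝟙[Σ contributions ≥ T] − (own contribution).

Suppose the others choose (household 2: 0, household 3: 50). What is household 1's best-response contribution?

Others' total = 50. Contributing 40 brings total to 90 ≥ 80: gain V − κ_1 = 73.
Best response: 40.

40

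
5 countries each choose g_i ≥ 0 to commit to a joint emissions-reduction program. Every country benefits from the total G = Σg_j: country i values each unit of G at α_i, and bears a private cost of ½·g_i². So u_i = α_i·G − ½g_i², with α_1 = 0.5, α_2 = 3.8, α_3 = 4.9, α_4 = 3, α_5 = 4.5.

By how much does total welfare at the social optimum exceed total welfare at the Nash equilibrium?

452.31

Country i's FOC: ∂u_i/∂g_i = α_i − g_i = 0, so g_i* = α_i.
NE contributions = (0.5, 3.8, 4.9, 3, 4.5); G = 16.7.
W^NE = (Σα)·G − ½Σα_i² = 16.7² − ½·67.95 = 244.915.
Planner sets g_i = Σα_j = 16.7 for every i, so G^SO = 5·16.7 = 83.5.
W^SO = (Σα)·G^SO − ½·5·(Σα)² = (5/2)·16.7² = 697.225.
Deadweight loss = W^SO − W^NE = 452.31.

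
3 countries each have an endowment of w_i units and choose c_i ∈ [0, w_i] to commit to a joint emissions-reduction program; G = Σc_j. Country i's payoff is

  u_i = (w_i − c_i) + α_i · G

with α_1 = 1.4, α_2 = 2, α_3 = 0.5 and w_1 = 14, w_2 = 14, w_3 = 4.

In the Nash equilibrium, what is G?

28

∂u_i/∂c_i = α_i − 1, so country i contributes w_i if α_i > 1, else 0.
α_i > 1 for i ∈ {1, 2}; NE contributions (14, 14, 0), G = 28.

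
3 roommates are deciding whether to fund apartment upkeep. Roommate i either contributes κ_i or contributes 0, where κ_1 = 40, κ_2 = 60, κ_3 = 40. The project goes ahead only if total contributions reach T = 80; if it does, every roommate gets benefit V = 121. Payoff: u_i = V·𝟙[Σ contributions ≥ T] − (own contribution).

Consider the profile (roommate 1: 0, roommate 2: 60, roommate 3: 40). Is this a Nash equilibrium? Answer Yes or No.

Total = 100 ≥ 80: provided.
Roommate 1 (pledges 0, payoff 121): pledging 40 → total 140, payoff 81. No gain.
Roommate 2 (pledges 60, payoff 61): dropping to 0 → total 40, payoff 0. No gain.
Roommate 3 (pledges 40, payoff 81): dropping to 0 → total 60, payoff 0. No gain.

Yes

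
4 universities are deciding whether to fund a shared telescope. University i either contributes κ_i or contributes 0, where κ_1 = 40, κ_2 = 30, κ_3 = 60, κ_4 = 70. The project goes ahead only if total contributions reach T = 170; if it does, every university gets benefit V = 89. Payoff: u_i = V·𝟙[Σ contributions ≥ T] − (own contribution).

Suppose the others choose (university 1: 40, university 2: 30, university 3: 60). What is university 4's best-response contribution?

Others' total = 130. Contributing 70 brings total to 200 ≥ 170: gain V − κ_4 = 19.
Best response: 70.

70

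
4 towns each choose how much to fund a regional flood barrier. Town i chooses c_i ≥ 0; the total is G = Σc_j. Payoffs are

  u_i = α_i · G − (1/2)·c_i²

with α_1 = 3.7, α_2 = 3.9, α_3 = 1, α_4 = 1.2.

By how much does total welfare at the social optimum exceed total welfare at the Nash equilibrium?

Town i's FOC: ∂u_i/∂c_i = α_i − c_i = 0, so c_i* = α_i.
NE contributions = (3.7, 3.9, 1, 1.2); G = 9.8.
W^NE = (Σα)·G − ½Σα_i² = 9.8² − ½·31.34 = 80.37.
Planner sets c_i = Σα_j = 9.8 for every i, so G^SO = 4·9.8 = 39.2.
W^SO = (Σα)·G^SO − ½·4·(Σα)² = (4/2)·9.8² = 192.08.
Deadweight loss = W^SO − W^NE = 111.71.

111.71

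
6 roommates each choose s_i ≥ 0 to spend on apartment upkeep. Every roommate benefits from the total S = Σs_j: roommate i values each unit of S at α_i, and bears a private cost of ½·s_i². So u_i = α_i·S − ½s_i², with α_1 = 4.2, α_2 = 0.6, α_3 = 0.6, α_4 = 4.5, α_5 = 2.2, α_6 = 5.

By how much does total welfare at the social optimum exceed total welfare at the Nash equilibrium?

Roommate i's FOC: ∂u_i/∂s_i = α_i − s_i = 0, so s_i* = α_i.
NE contributions = (4.2, 0.6, 0.6, 4.5, 2.2, 5); S = 17.1.
W^NE = (Σα)·S − ½Σα_i² = 17.1² − ½·68.45 = 258.185.
Planner sets s_i = Σα_j = 17.1 for every i, so S^SO = 6·17.1 = 102.6.
W^SO = (Σα)·S^SO − ½·6·(Σα)² = (6/2)·17.1² = 877.23.
Deadweight loss = W^SO − W^NE = 619.045.

619.045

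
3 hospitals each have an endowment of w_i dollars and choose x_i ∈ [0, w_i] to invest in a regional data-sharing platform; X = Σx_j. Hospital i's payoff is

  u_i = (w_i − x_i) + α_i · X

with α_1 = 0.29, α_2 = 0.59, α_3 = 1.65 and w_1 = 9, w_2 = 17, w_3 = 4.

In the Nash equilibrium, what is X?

4

∂u_i/∂x_i = α_i − 1, so hospital i contributes w_i if α_i > 1, else 0.
α_i > 1 for i ∈ {3}; NE contributions (0, 0, 4), X = 4.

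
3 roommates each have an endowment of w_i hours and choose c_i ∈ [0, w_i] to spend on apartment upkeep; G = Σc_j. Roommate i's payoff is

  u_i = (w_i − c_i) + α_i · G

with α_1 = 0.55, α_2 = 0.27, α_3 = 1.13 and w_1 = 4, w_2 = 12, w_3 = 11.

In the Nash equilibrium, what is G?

∂u_i/∂c_i = α_i − 1, so roommate i contributes w_i if α_i > 1, else 0.
α_i > 1 for i ∈ {3}; NE contributions (0, 0, 11), G = 11.

11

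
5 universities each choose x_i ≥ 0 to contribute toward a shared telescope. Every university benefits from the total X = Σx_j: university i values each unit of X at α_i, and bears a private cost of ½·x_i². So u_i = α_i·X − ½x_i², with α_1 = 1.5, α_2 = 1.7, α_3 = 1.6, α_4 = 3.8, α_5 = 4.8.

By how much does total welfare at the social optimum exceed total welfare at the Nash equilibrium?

University i's FOC: ∂u_i/∂x_i = α_i − x_i = 0, so x_i* = α_i.
NE contributions = (1.5, 1.7, 1.6, 3.8, 4.8); X = 13.4.
W^NE = (Σα)·X − ½Σα_i² = 13.4² − ½·45.18 = 156.97.
Planner sets x_i = Σα_j = 13.4 for every i, so X^SO = 5·13.4 = 67.
W^SO = (Σα)·X^SO − ½·5·(Σα)² = (5/2)·13.4² = 448.9.
Deadweight loss = W^SO − W^NE = 291.93.

291.93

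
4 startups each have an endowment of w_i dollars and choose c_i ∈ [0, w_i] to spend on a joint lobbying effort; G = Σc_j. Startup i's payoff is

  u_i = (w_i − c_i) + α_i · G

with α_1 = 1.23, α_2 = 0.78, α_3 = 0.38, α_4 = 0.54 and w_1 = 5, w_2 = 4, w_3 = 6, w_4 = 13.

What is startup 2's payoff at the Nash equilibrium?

7.9

∂u_i/∂c_i = α_i − 1, so startup i contributes w_i if α_i > 1, else 0.
α_i > 1 for i ∈ {1}; NE contributions (5, 0, 0, 0), G = 5.
u_2 = (4 − 0) + 0.78·5 = 7.9.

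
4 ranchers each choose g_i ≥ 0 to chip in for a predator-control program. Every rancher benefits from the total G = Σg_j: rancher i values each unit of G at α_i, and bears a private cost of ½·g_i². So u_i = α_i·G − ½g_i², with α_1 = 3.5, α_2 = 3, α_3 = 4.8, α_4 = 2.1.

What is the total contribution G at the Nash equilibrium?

Rancher i's FOC: ∂u_i/∂g_i = α_i − g_i = 0, so g_i* = α_i.
NE contributions = (3.5, 3, 4.8, 2.1); G = 13.4.

13.4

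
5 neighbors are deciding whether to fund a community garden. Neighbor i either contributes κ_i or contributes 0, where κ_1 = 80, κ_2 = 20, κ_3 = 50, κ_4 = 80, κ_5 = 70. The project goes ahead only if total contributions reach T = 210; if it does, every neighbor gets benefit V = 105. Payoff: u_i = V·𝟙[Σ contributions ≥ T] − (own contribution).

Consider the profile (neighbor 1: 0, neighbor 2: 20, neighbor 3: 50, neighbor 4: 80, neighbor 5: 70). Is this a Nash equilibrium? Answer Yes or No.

Total = 220 ≥ 210: provided.
Neighbor 1 (pledges 0, payoff 105): pledging 80 → total 300, payoff 25. No gain.
Neighbor 2 (pledges 20, payoff 85): dropping to 0 → total 200, payoff 0. No gain.
Neighbor 3 (pledges 50, payoff 55): dropping to 0 → total 170, payoff 0. No gain.
Neighbor 4 (pledges 80, payoff 25): dropping to 0 → total 140, payoff 0. No gain.
Neighbor 5 (pledges 70, payoff 35): dropping to 0 → total 150, payoff 0. No gain.

Yes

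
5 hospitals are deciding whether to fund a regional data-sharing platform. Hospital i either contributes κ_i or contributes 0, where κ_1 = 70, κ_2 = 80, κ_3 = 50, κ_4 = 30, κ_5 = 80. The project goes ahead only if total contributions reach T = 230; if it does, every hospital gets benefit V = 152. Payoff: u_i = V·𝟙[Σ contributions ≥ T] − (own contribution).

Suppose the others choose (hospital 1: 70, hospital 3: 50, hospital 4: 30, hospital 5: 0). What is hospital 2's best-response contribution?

Others' total = 150. Contributing 80 brings total to 230 ≥ 230: gain V − κ_2 = 72.
Best response: 80.

80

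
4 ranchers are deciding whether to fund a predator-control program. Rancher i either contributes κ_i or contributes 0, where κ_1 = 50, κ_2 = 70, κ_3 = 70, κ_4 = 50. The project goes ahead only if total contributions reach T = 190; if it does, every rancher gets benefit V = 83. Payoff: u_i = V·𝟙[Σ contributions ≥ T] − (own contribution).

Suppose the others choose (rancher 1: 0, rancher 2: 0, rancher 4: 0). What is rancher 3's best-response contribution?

0

Others' total = 0. Even contributing 70 gives 70 < 190: no benefit either way.
Best response: 0.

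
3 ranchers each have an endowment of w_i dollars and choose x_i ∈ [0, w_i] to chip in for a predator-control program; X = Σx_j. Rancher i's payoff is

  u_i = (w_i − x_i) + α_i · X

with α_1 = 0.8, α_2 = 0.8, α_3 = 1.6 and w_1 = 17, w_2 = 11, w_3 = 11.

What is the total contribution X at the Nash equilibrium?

∂u_i/∂x_i = α_i − 1, so rancher i contributes w_i if α_i > 1, else 0.
α_i > 1 for i ∈ {3}; NE contributions (0, 0, 11), X = 11.

11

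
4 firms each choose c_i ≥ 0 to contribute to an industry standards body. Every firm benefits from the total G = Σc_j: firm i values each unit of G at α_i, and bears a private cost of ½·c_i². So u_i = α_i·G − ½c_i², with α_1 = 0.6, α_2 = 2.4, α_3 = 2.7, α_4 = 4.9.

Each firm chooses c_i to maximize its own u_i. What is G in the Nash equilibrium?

Firm i's FOC: ∂u_i/∂c_i = α_i − c_i = 0, so c_i* = α_i.
NE contributions = (0.6, 2.4, 2.7, 4.9); G = 10.6.

10.6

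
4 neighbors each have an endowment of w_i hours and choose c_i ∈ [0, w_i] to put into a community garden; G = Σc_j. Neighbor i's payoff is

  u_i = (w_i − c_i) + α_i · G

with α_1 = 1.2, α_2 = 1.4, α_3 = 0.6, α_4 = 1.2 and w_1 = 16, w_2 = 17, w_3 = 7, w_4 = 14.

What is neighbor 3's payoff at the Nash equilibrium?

∂u_i/∂c_i = α_i − 1, so neighbor i contributes w_i if α_i > 1, else 0.
α_i > 1 for i ∈ {1, 2, 4}; NE contributions (16, 17, 0, 14), G = 47.
u_3 = (7 − 0) + 0.6·47 = 35.2.

35.2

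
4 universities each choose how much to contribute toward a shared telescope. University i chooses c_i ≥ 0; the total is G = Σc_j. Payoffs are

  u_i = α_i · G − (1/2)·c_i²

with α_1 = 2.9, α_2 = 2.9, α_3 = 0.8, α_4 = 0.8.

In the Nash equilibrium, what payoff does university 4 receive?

5.6

University i's FOC: ∂u_i/∂c_i = α_i − c_i = 0, so c_i* = α_i.
NE contributions = (2.9, 2.9, 0.8, 0.8); G = 7.4.
u_4 = α_4·G − ½·(c_4)² = 0.8·7.4 − ½·0.8² = 5.6.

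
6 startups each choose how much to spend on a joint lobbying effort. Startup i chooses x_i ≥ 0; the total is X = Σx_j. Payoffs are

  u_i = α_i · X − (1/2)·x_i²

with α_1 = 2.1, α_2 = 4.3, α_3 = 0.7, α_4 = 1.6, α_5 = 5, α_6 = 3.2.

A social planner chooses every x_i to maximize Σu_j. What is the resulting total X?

101.4

Planner FOC: ∂(Σu_j)/∂x_i = (Σα_j) − x_i = 0, so x_i^SO = Σα_j = 16.9 for every i; X^SO = 101.4.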